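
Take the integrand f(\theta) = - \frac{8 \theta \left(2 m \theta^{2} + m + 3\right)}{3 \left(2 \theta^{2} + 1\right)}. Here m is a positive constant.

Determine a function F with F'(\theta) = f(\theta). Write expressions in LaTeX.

Whatever form F(\theta) takes, F'(\theta) = f(\theta) is non-negotiable.
Check: d/d\theta[- \frac{2 \left(2 m \theta^{2} + 3 \log{\left(2 \theta^{2} + 1 \right)}\right)}{3}] = \frac{- 16 m \theta^{3} - 8 m \theta - 24 \theta}{6 \theta^{2} + 3}, which equals f(\theta).

An antiderivative is F(\theta) = - \frac{2 \left(2 m \theta^{2} + 3 \log{\left(2 \theta^{2} + 1 \right)}\right)}{3}.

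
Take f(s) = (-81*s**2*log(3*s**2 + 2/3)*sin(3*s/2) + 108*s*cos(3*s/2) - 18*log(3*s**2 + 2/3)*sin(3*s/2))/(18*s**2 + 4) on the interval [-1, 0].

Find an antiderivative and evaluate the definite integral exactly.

Antiderivative: F(s) = 3*log(3*s**2 + 2/3)*cos(3*s/2); value = 3*log(2/3) - 3*log(11/3)*cos(3/2)

Recognize the product-rule pattern: f = u'v + uv' with u = 3*cos(3*s/2), v = log(3*s**2 + 2/3), so integration by parts undoes it.
F(s) = 3*log(3*s**2 + 2/3)*cos(3*s/2) is an antiderivative of f.
Check: d/ds[3*log(3*s**2 + 2/3)*cos(3*s/2)] = (-81*s**2*log(3*s**2 + 2/3)*sin(3*s/2) + 108*s*cos(3*s/2) - 18*log(3*s**2 + 2/3)*sin(3*s/2))/(18*s**2 + 4) = f(s).
F(0) = 3*log(2/3); F(-1) = 3*log(11/3)*cos(3/2).
Integral = F(0) - F(-1) = 3*log(2/3) - 3*log(11/3)*cos(3/2).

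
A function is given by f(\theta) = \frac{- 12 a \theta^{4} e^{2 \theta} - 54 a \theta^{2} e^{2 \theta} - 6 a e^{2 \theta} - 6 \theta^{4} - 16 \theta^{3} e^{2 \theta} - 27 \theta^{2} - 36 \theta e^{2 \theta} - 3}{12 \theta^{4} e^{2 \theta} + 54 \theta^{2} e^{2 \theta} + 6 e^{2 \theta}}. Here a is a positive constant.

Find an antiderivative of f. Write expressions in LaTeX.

Differentiate the proposed F(\theta) back; it has to land on f(\theta) exactly.
Check: d/d\theta[- a \theta - \frac{\log{\left(\frac{2 \theta^{4}}{3} + 3 \theta^{2} + \frac{1}{3} \right)}}{3} + \frac{e^{- 2 \theta}}{4}] = \frac{- 12 a \theta^{4} e^{2 \theta} - 54 a \theta^{2} e^{2 \theta} - 6 a e^{2 \theta} - 6 \theta^{4} - 16 \theta^{3} e^{2 \theta} - 27 \theta^{2} - 36 \theta e^{2 \theta} - 3}{12 \theta^{4} e^{2 \theta} + 54 \theta^{2} e^{2 \theta} + 6 e^{2 \theta}} = f(\theta).

An antiderivative is F(\theta) = - a \theta - \frac{\log{\left(\frac{2 \theta^{4}}{3} + 3 \theta^{2} + \frac{1}{3} \right)}}{3} + \frac{e^{- 2 \theta}}{4}.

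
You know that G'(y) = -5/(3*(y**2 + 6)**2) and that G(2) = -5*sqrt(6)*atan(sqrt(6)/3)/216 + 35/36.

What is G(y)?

G(y) = (-5*sqrt(6)*y**2*atan(sqrt(6)*y/6) + 216*y**2 - 30*y - 30*sqrt(6)*atan(sqrt(6)*y/6) + 1296)/(216*y**2 + 1296)

A candidate passes only if d/dy[G] lands on the given G'(y) exactly.
A general antiderivative is -5*y/(36*y**2 + 216) - 5*sqrt(6)*atan(sqrt(6)*y/6)/216 + C.
The condition gives C = -5*sqrt(6)*atan(sqrt(6)/3)/216 + 35/36 - (-5*sqrt(6)*atan(sqrt(6)/3)/216 - 1/36) = 1.
So G(y) = (-5*sqrt(6)*y**2*atan(sqrt(6)*y/6) + 216*y**2 - 30*y - 30*sqrt(6)*atan(sqrt(6)*y/6) + 1296)/(216*y**2 + 1296).
Check: d/dy[(-5*sqrt(6)*y**2*atan(sqrt(6)*y/6) + 216*y**2 - 30*y - 30*sqrt(6)*atan(sqrt(6)*y/6) + 1296)/(216*y**2 + 1296)] = -5/(3*y**4 + 36*y**2 + 108), which equals G'(y).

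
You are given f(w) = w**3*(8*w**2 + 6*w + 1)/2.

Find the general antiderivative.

Since d/dw undoes antidifferentiation here, F'(w) = f(w) is required of F(w).
Check: d/dw[2*w**6/3 + 3*w**5/5 + w**4/8] = 4*w**5 + 3*w**4 + w**3/2, which equals f(w).

F(w) = 2*w**6/3 + 3*w**5/5 + w**4/8 + C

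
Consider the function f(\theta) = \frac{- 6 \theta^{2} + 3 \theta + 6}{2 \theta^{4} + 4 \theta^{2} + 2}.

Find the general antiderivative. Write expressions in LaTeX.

Recognize the product-rule pattern: f = u'v + uv' with u = \frac{1}{\theta^{2} + 1}, v = 3 \theta - \frac{3}{4}, so integration by parts undoes it.
Check: d/d\theta[\frac{3 \theta - \frac{3}{4}}{\theta^{2} + 1}] = \frac{- 6 \theta^{2} + 3 \theta + 6}{2 \theta^{4} + 4 \theta^{2} + 2} = f(\theta).

F(\theta) = \frac{3 \theta - \frac{3}{4}}{\theta^{2} + 1} + C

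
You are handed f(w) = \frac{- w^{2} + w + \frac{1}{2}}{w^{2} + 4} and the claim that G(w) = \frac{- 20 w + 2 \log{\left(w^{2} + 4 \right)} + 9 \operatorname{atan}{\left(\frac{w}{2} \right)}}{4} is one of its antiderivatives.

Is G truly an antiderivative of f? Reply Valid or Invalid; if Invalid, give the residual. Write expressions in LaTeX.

d/dw[G] = \frac{- 10 w^{2} + 2 w - 31}{2 w^{2} + 8}
d/dw[G] - f(w) = -4 != 0.

Invalid: d/dw[G] - f = -4, which is not 0.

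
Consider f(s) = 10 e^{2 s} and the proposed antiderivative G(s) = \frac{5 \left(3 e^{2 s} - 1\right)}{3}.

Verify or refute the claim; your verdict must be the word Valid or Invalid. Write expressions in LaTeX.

d/ds[G] = 10 e^{2 s}
This equals f(s) exactly, so the claim holds.

Valid: G'(s) = f(s).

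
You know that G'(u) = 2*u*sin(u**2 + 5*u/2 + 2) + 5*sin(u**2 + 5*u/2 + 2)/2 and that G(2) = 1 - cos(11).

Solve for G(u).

G'(u) matches the chain-rule pattern g'(h)*h' with inner function h(u) = u**2 + 5*u/2 + 2; substituting w = h(u) collapses the integral.
A general antiderivative is -cos(u**2 + 5*u/2 + 2) + C.
The condition gives C = 1 - cos(11) - (-cos(11)) = 1.
So G(u) = 1 - cos(u**2 + 5*u/2 + 2).
Check: d/du[1 - cos(u**2 + 5*u/2 + 2)] = 2*u*sin(u**2 + 5*u/2 + 2) + 5*sin(u**2 + 5*u/2 + 2)/2 = G'(u).

G(u) = 1 - cos(u**2 + 5*u/2 + 2)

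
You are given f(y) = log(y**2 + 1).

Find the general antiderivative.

F(y) = y*log(y**2 + 1) - 2*y + 2*atan(y) + C

An antiderivative F(y) passes only if d/dy[F] lands on f(y) exactly.
Check: d/dy[y*log(y**2 + 1) - 2*y + 2*atan(y)] = log(y**2 + 1) = f(y).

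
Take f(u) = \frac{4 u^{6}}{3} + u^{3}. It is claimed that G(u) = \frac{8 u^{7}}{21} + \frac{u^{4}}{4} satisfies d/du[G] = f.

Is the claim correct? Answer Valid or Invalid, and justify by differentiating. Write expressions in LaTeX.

Invalid: d/du[G] - f = \frac{4 u^{6}}{3}, which is not 0.

d/du[G] = \frac{8 u^{6}}{3} + u^{3}
d/du[G] - f(u) = \frac{4 u^{6}}{3} != 0.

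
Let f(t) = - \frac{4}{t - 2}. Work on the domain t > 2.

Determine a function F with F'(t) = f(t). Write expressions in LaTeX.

Since d/dt undoes antidifferentiation here, F'(t) = f(t) is required of F(t).
Check: d/dt[- 4 \log{\left(\frac{t}{2} - 1 \right)}] = - \frac{4}{t - 2} = f(t).

An antiderivative is F(t) = - 4 \log{\left(\frac{t}{2} - 1 \right)}.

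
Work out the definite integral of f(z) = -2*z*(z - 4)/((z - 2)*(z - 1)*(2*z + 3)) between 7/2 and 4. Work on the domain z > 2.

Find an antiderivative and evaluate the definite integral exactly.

Antiderivative: F(z) = (40*log(z - 2) - 42*log(z - 1) - 33*log(z + 3/2))/35; value = -33*log(11/2)/35 - 6*log(3)/5 - 8*log(3/2)/7 + 8*log(2)/7 + 6*log(5/2)/5 + 33*log(5)/35

The denominator factors as (z - 2)*(z - 1)*(2*z + 3); partial fractions split f into directly integrable pieces: -66/(35*(2*z + 3)) - 6/(5*(z - 1)) + 8/(7*(z - 2)).
F(z) = (40*log(z - 2) - 42*log(z - 1) - 33*log(z + 3/2))/35 is an antiderivative of f.
Check: d/dz[(40*log(z - 2) - 42*log(z - 1) - 33*log(z + 3/2))/35] = (-2*z**2 + 8*z)/(2*z**3 - 3*z**2 - 5*z + 6), which equals f(z).
F(4) = -33*log(11/2)/35 - 6*log(3)/5 + 8*log(2)/7; F(7/2) = -33*log(5)/35 - 6*log(5/2)/5 + 8*log(3/2)/7.
Integral = F(4) - F(7/2) = -33*log(11/2)/35 - 6*log(3)/5 - 8*log(3/2)/7 + 8*log(2)/7 + 6*log(5/2)/5 + 33*log(5)/35.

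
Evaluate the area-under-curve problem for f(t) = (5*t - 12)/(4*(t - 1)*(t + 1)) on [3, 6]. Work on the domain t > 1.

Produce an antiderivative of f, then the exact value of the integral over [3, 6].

Factor the denominator (4*(t - 1)*(t + 1)) and decompose: f = 17/(8*(t + 1)) - 7/(8*(t - 1)); each piece integrates to a log, atan, or power term.
F(t) = -7*log(t - 1)/8 + 17*log(t + 1)/8 is an antiderivative of f.
Check: d/dt[-7*log(t - 1)/8 + 17*log(t + 1)/8] = (5*t - 12)/(4*t**2 - 4), which equals f(t).
F(6) = -7*log(5)/8 + 17*log(7)/8; F(3) = -7*log(2)/8 + 17*log(4)/8.
Integral = F(6) - F(3) = -17*log(4)/8 - 7*log(5)/8 + 7*log(2)/8 + 17*log(7)/8.

Antiderivative: F(t) = -7*log(t - 1)/8 + 17*log(t + 1)/8; value = -17*log(4)/8 - 7*log(5)/8 + 7*log(2)/8 + 17*log(7)/8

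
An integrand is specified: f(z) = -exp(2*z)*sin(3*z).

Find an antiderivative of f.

Differentiate the proposed F(z) back; it has to land on f(z) exactly.
Check: d/dz[(-2*sin(3*z) + 3*cos(3*z))*exp(2*z)/13] = -exp(2*z)*sin(3*z) = f(z).

An antiderivative is F(z) = (-2*sin(3*z) + 3*cos(3*z))*exp(2*z)/13.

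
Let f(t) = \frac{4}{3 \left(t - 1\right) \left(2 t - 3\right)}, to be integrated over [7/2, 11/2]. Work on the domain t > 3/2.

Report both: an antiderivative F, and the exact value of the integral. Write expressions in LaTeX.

Antiderivative: F(t) = - \frac{4 \left(- \log{\left(t - \frac{3}{2} \right)} + \log{\left(t - 1 \right)}\right)}{3}; value = - \frac{4 \log{\left(\frac{9}{2} \right)}}{3} - \frac{4 \log{\left(2 \right)}}{3} + \frac{4 \log{\left(\frac{5}{2} \right)}}{3} + \frac{4 \log{\left(4 \right)}}{3}

Factor the denominator (3 \left(t - 1\right) \left(2 t - 3\right)) and decompose: f = \frac{8}{3 \left(2 t - 3\right)} - \frac{4}{3 \left(t - 1\right)}; each piece integrates to a log, atan, or power term.
F(t) = - \frac{4 \left(- \log{\left(t - \frac{3}{2} \right)} + \log{\left(t - 1 \right)}\right)}{3} is an antiderivative of f.
Check: d/dt[- \frac{4 \left(- \log{\left(t - \frac{3}{2} \right)} + \log{\left(t - 1 \right)}\right)}{3}] = \frac{4}{6 t^{2} - 15 t + 9}, which equals f(t).
F(11/2) = - \frac{4 \log{\left(\frac{9}{2} \right)}}{3} + \frac{4 \log{\left(4 \right)}}{3}; F(7/2) = - \frac{4 \log{\left(\frac{5}{2} \right)}}{3} + \frac{4 \log{\left(2 \right)}}{3}.
Integral = F(11/2) - F(7/2) = - \frac{4 \log{\left(\frac{9}{2} \right)}}{3} - \frac{4 \log{\left(2 \right)}}{3} + \frac{4 \log{\left(\frac{5}{2} \right)}}{3} + \frac{4 \log{\left(4 \right)}}{3}.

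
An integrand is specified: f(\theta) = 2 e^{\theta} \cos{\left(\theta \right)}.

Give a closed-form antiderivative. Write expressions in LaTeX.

Differentiate the proposed F(\theta) back; it has to land on f(\theta) exactly.
Check: d/d\theta[e^{\theta} \sin{\left(\theta \right)} + e^{\theta} \cos{\left(\theta \right)}] = 2 e^{\theta} \cos{\left(\theta \right)} = f(\theta).

An antiderivative is F(\theta) = e^{\theta} \sin{\left(\theta \right)} + e^{\theta} \cos{\left(\theta \right)}.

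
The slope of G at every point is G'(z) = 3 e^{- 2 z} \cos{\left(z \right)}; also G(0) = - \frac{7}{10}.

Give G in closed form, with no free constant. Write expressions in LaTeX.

G(z) = - \frac{\left(- 5 e^{2 z} - 6 \sin{\left(z \right)} + 12 \cos{\left(z \right)}\right) e^{- 2 z}}{10}

Recover the given G'(z) by differentiating a candidate G(z); any mismatch rules it out.
A general antiderivative is \frac{3 e^{- 2 z} \sin{\left(z \right)}}{5} - \frac{6 e^{- 2 z} \cos{\left(z \right)}}{5} + C.
The condition gives C = - \frac{7}{10} - (- \frac{6}{5}) = \frac{1}{2}.
So G(z) = - \frac{\left(- 5 e^{2 z} - 6 \sin{\left(z \right)} + 12 \cos{\left(z \right)}\right) e^{- 2 z}}{10}.
Check: d/dz[- \frac{\left(- 5 e^{2 z} - 6 \sin{\left(z \right)} + 12 \cos{\left(z \right)}\right) e^{- 2 z}}{10}] = 3 e^{- 2 z} \cos{\left(z \right)} = G'(z).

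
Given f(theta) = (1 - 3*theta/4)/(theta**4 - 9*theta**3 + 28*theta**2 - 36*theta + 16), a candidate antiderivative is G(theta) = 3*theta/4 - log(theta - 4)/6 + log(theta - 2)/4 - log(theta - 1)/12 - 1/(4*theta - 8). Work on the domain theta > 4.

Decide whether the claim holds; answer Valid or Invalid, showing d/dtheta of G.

Invalid: d/dtheta[G] - f = 3/4, which is not 0.

d/dtheta[G] = (3*theta**4 - 27*theta**3 + 84*theta**2 - 111*theta + 52)/(4*theta**4 - 36*theta**3 + 112*theta**2 - 144*theta + 64)
d/dtheta[G] - f(theta) = 3/4 != 0.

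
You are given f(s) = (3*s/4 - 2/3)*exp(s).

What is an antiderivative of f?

f has the shape u'v + uv' for u = 3*s/4 - 17/12 and v = exp(s) — it is the derivative of the product u*v.
Check: d/ds[3*s*exp(s)/4 - 17*exp(s)/12] = 3*s*exp(s)/4 - 2*exp(s)/3, which equals f(s).

An antiderivative is F(s) = 3*s*exp(s)/4 - 17*exp(s)/12.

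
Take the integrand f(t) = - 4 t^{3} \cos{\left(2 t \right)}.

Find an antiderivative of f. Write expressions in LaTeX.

Whatever form F(t) takes, F'(t) = f(t) is non-negotiable.
Check: d/dt[- \frac{4 t^{3} \sin{\left(2 t \right)} + 6 t^{2} \cos{\left(2 t \right)} - 6 t \sin{\left(2 t \right)} - 3 \cos{\left(2 t \right)}}{2}] = - 4 t^{3} \cos{\left(2 t \right)} = f(t).

An antiderivative is F(t) = - \frac{4 t^{3} \sin{\left(2 t \right)} + 6 t^{2} \cos{\left(2 t \right)} - 6 t \sin{\left(2 t \right)} - 3 \cos{\left(2 t \right)}}{2}.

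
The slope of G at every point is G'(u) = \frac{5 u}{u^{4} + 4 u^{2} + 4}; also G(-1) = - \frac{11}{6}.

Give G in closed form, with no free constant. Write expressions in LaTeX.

G(u) = -1 - \frac{5}{2 u^{2} + 4}

The substitution w = u^{2} + 2 works: G'(u) is exactly (dG/dw)*(dw/du) for that inner function.
A general antiderivative is - \frac{5}{2 \left(u^{2} + 2\right)} + C.
The condition gives C = - \frac{11}{6} - (- \frac{5}{6}) = -1.
So G(u) = -1 - \frac{5}{2 u^{2} + 4}.
Check: d/du[-1 - \frac{5}{2 u^{2} + 4}] = \frac{5 u}{u^{4} + 4 u^{2} + 4} = G'(u).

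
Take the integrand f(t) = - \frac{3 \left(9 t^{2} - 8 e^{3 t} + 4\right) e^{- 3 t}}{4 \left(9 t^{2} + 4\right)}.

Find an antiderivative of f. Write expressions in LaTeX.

Whatever form F(t) takes, F'(t) = f(t) is non-negotiable.
Check: d/dt[\frac{\left(4 e^{3 t} \operatorname{atan}{\left(\frac{3 t}{2} \right)} + 1\right) e^{- 3 t}}{4}] = \frac{- 27 t^{2} + 24 e^{3 t} - 12}{36 t^{2} e^{3 t} + 16 e^{3 t}}, which equals f(t).

An antiderivative is F(t) = \frac{\left(4 e^{3 t} \operatorname{atan}{\left(\frac{3 t}{2} \right)} + 1\right) e^{- 3 t}}{4}.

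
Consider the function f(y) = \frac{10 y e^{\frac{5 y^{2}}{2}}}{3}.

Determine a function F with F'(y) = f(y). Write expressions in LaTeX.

The substitution u = \frac{5 y^{2}}{2} works: f is exactly (dF/du)*(du/dy) for that inner function.
Check: d/dy[\frac{2 e^{\frac{5 y^{2}}{2}}}{3}] = \frac{10 y e^{\frac{5 y^{2}}{2}}}{3} = f(y).

An antiderivative is F(y) = \frac{2 e^{\frac{5 y^{2}}{2}}}{3}.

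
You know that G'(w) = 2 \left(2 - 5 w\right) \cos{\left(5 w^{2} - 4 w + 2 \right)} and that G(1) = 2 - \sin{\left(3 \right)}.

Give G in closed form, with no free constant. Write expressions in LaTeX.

The substitution u = 5 w^{2} - 4 w + 2 works: G'(w) is exactly (dG/du)*(du/dw) for that inner function.
A general antiderivative is - \sin{\left(5 w^{2} - 4 w + 2 \right)} + C.
The condition gives C = 2 - \sin{\left(3 \right)} - (- \sin{\left(3 \right)}) = 2.
So G(w) = 2 - \sin{\left(5 w^{2} - 4 w + 2 \right)}.
Check: d/dw[2 - \sin{\left(5 w^{2} - 4 w + 2 \right)}] = - 10 w \cos{\left(5 w^{2} - 4 w + 2 \right)} + 4 \cos{\left(5 w^{2} - 4 w + 2 \right)}, which equals G'(w).

G(w) = 2 - \sin{\left(5 w^{2} - 4 w + 2 \right)}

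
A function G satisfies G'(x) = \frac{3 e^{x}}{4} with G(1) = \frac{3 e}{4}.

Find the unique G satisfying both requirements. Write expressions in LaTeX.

G(x) = \frac{3 e^{x}}{4}

Check a candidate G(x) by differentiating: d/dx[G] must match the given G'(x).
A general antiderivative is \frac{3 e^{x}}{4} + C.
The condition gives C = \frac{3 e}{4} - (\frac{3 e}{4}) = 0.
So G(x) = \frac{3 e^{x}}{4}.
Check: d/dx[\frac{3 e^{x}}{4}] = \frac{3 e^{x}}{4} = G'(x).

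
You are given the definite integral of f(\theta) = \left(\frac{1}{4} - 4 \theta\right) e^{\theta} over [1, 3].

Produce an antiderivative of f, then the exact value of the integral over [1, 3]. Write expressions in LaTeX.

Antiderivative: F(\theta) = \frac{\left(17 - 16 \theta\right) e^{\theta}}{4}; value = - \frac{31 e^{3}}{4} - \frac{e}{4}

Recognize the product-rule pattern: f = u'v + uv' with u = \frac{17}{4} - 4 \theta, v = e^{\theta}, so integration by parts undoes it.
F(\theta) = \frac{\left(17 - 16 \theta\right) e^{\theta}}{4} is an antiderivative of f.
Check: d/d\theta[\frac{\left(17 - 16 \theta\right) e^{\theta}}{4}] = - 4 \theta e^{\theta} + \frac{e^{\theta}}{4}, which equals f(\theta).
F(3) = - \frac{31 e^{3}}{4}; F(1) = \frac{e}{4}.
Integral = F(3) - F(1) = - \frac{31 e^{3}}{4} - \frac{e}{4}.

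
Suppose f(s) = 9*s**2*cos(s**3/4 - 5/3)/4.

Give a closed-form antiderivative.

The substitution u = s**3/4 - 5/3 works: f is exactly (dF/du)*(du/ds) for that inner function.
Check: d/ds[3*sin(s**3/4 - 5/3)] = 9*s**2*cos(s**3/4 - 5/3)/4 = f(s).

An antiderivative is F(s) = 3*sin(s**3/4 - 5/3).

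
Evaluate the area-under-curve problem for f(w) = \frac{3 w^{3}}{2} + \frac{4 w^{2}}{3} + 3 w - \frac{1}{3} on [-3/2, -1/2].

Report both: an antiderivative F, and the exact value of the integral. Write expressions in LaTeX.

Antiderivative: F(w) = \frac{3 w^{4}}{8} + \frac{4 w^{3}}{9} + \frac{3 w^{2}}{2} - \frac{w}{3}; value = - \frac{271}{72}

Integrate term by term and add the pieces.
F(w) = \frac{3 w^{4}}{8} + \frac{4 w^{3}}{9} + \frac{3 w^{2}}{2} - \frac{w}{3} is an antiderivative of f.
Check: d/dw[\frac{3 w^{4}}{8} + \frac{4 w^{3}}{9} + \frac{3 w^{2}}{2} - \frac{w}{3}] = \frac{3 w^{3}}{2} + \frac{4 w^{2}}{3} + 3 w - \frac{1}{3} = f(w).
F(-1/2) = \frac{587}{1152}; F(-3/2) = \frac{547}{128}.
Integral = F(-1/2) - F(-3/2) = - \frac{271}{72}.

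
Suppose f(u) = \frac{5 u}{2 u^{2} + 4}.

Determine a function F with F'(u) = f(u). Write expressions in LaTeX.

An antiderivative is F(u) = \frac{5 \log{\left(u^{2} + 2 \right)}}{4}.

The substitution w = u^{2} + 2 works: f is exactly (dF/dw)*(dw/du) for that inner function.
Check: d/du[\frac{5 \log{\left(u^{2} + 2 \right)}}{4}] = \frac{5 u}{2 u^{2} + 4} = f(u).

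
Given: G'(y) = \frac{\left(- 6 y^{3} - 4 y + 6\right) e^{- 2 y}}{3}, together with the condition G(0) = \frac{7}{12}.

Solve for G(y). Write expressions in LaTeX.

G'(y) has the shape u'v + uv' for u = y^{3} + \frac{3 y^{2}}{2} + \frac{13 y}{6} + \frac{1}{12} and v = e^{- 2 y} — it is the derivative of the product u*v.
A general antiderivative is \frac{\left(12 y^{3} + 18 y^{2} + 26 y + 1\right) e^{- 2 y}}{12} + C.
The condition gives C = \frac{7}{12} - (\frac{1}{12}) = \frac{1}{2}.
So G(y) = \frac{\left(12 y^{3} + 18 y^{2} + 26 y + 6 e^{2 y} + 1\right) e^{- 2 y}}{12}.
Check: d/dy[\frac{\left(12 y^{3} + 18 y^{2} + 26 y + 6 e^{2 y} + 1\right) e^{- 2 y}}{12}] = \frac{\left(- 6 y^{3} - 4 y + 6\right) e^{- 2 y}}{3} = G'(y).

G(y) = \frac{\left(12 y^{3} + 18 y^{2} + 26 y + 6 e^{2 y} + 1\right) e^{- 2 y}}{12}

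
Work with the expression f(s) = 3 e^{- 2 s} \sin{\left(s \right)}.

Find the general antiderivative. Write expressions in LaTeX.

F(s) = - \frac{6 e^{- 2 s} \sin{\left(s \right)}}{5} - \frac{3 e^{- 2 s} \cos{\left(s \right)}}{5} + C

An antiderivative F(s) passes only if d/ds[F] lands on f(s) exactly.
Check: d/ds[- \frac{6 e^{- 2 s} \sin{\left(s \right)}}{5} - \frac{3 e^{- 2 s} \cos{\left(s \right)}}{5}] = 3 e^{- 2 s} \sin{\left(s \right)} = f(s).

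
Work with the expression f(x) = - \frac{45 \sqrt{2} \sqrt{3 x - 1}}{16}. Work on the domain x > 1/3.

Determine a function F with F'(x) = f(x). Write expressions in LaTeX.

A candidate is checked by its d/dx: the result must match f(x).
Check: d/dx[- \frac{15 \sqrt{2} x \sqrt{3 x - 1}}{8} + \frac{5 \sqrt{2} \sqrt{3 x - 1}}{8}] = \frac{- 135 \sqrt{2} x + 45 \sqrt{2}}{16 \sqrt{3 x - 1}}, which equals f(x).

An antiderivative is F(x) = - \frac{15 \sqrt{2} x \sqrt{3 x - 1}}{8} + \frac{5 \sqrt{2} \sqrt{3 x - 1}}{8}.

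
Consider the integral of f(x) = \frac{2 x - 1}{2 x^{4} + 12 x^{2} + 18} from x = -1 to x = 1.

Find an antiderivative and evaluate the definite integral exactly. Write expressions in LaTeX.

Recover f(x) by differentiating a candidate F(x); any mismatch rules it out.
F(x) = - \frac{\sqrt{3} x^{2} \operatorname{atan}{\left(\frac{\sqrt{3} x}{3} \right)} + 3 x + 3 \sqrt{3} \operatorname{atan}{\left(\frac{\sqrt{3} x}{3} \right)} + 18}{36 \left(x^{2} + 3\right)} is an antiderivative of f.
Check: d/dx[- \frac{\sqrt{3} x^{2} \operatorname{atan}{\left(\frac{\sqrt{3} x}{3} \right)} + 3 x + 3 \sqrt{3} \operatorname{atan}{\left(\frac{\sqrt{3} x}{3} \right)} + 18}{36 \left(x^{2} + 3\right)}] = \frac{2 x - 1}{2 x^{4} + 12 x^{2} + 18} = f(x).
F(1) = - \frac{7}{48} - \frac{\sqrt{3} \pi}{216}; F(-1) = - \frac{5}{48} + \frac{\sqrt{3} \pi}{216}.
Integral = F(1) - F(-1) = - \frac{\sqrt{3} \pi}{108} - \frac{1}{24}.

Antiderivative: F(x) = - \frac{\sqrt{3} x^{2} \operatorname{atan}{\left(\frac{\sqrt{3} x}{3} \right)} + 3 x + 3 \sqrt{3} \operatorname{atan}{\left(\frac{\sqrt{3} x}{3} \right)} + 18}{36 \left(x^{2} + 3\right)}; value = - \frac{\sqrt{3} \pi}{108} - \frac{1}{24}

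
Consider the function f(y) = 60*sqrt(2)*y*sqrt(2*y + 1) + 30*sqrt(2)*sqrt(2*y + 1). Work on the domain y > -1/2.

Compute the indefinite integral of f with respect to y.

F(y) = 6*sqrt(2)*(2*y + 1)**(5/2) + C

Integrate term by term and add the pieces.
Check: d/dy[6*sqrt(2)*(2*y + 1)**(5/2)] = 60*sqrt(2)*y*sqrt(2*y + 1) + 30*sqrt(2)*sqrt(2*y + 1) = f(y).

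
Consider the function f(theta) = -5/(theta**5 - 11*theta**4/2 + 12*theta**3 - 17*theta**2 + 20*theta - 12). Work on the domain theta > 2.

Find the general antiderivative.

The denominator factors as (theta - 2)**2*(2*theta - 3)*(theta**2 + 2); partial fractions split f into directly integrable pieces: 5*(8*theta - 5)/(153*(theta**2 + 2)) - 160/(17*(2*theta - 3)) + 40/(9*(theta - 2)) - 5/(3*(theta - 2)**2).
Check: d/dtheta[5*(272*(theta - 2)*log(theta - 2) - 288*(theta - 2)*log(theta - 3/2) + 8*(theta - 2)*log(theta**2 + 2) - 5*sqrt(2)*(theta - 2)*atan(sqrt(2)*theta/2) + 102)/(306*(theta - 2))] = -10/(2*theta**5 - 11*theta**4 + 24*theta**3 - 34*theta**2 + 40*theta - 24), which equals f(theta).

F(theta) = 5*(272*(theta - 2)*log(theta - 2) - 288*(theta - 2)*log(theta - 3/2) + 8*(theta - 2)*log(theta**2 + 2) - 5*sqrt(2)*(theta - 2)*atan(sqrt(2)*theta/2) + 102)/(306*(theta - 2)) + C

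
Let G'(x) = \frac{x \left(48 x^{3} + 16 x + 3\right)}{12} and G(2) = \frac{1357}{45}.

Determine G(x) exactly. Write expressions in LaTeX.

Recover the given G'(x) by differentiating a candidate G(x); any mismatch rules it out.
A general antiderivative is \frac{4 x^{5}}{5} + \frac{4 x^{3}}{9} + \frac{x^{2}}{8} + C.
The condition gives C = \frac{1357}{45} - (\frac{2669}{90}) = \frac{1}{2}.
So G(x) = \frac{288 x^{5} + 160 x^{3} + 45 x^{2} + 180}{360}.
Check: d/dx[\frac{288 x^{5} + 160 x^{3} + 45 x^{2} + 180}{360}] = 4 x^{4} + \frac{4 x^{2}}{3} + \frac{x}{4}, which equals G'(x).

G(x) = \frac{288 x^{5} + 160 x^{3} + 45 x^{2} + 180}{360}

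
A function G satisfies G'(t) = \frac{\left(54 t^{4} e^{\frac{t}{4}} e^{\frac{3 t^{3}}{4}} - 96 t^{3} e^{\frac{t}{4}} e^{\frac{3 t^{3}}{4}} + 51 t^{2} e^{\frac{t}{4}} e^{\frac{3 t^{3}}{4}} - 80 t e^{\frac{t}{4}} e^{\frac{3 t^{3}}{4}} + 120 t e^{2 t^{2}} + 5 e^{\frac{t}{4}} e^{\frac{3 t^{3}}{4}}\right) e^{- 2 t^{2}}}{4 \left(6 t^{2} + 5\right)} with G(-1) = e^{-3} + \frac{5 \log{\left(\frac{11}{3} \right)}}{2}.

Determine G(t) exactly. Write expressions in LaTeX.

Since d/dt undoes antidifferentiation here, G(t) must give back the stated G'(t).
A general antiderivative is e^{\frac{3 t^{3}}{4} - 2 t^{2} + \frac{t}{4}} + \frac{5 \log{\left(2 t^{2} + \frac{5}{3} \right)}}{2} + C.
The condition gives C = e^{-3} + \frac{5 \log{\left(\frac{11}{3} \right)}}{2} - (e^{-3} + \frac{5 \log{\left(\frac{11}{3} \right)}}{2}) = 0.
So G(t) = \frac{2 e^{\frac{t}{4}} e^{- 2 t^{2}} e^{\frac{3 t^{3}}{4}} + 5 \log{\left(2 t^{2} + \frac{5}{3} \right)}}{2}.
Check: d/dt[\frac{2 e^{\frac{t}{4}} e^{- 2 t^{2}} e^{\frac{3 t^{3}}{4}} + 5 \log{\left(2 t^{2} + \frac{5}{3} \right)}}{2}] = \frac{54 t^{4} e^{\frac{t}{4}} e^{\frac{3 t^{3}}{4}} - 96 t^{3} e^{\frac{t}{4}} e^{\frac{3 t^{3}}{4}} + 51 t^{2} e^{\frac{t}{4}} e^{\frac{3 t^{3}}{4}} - 80 t e^{\frac{t}{4}} e^{\frac{3 t^{3}}{4}} + 120 t e^{2 t^{2}} + 5 e^{\frac{t}{4}} e^{\frac{3 t^{3}}{4}}}{24 t^{2} e^{2 t^{2}} + 20 e^{2 t^{2}}}, which equals G'(t).

G(t) = \frac{2 e^{\frac{t}{4}} e^{- 2 t^{2}} e^{\frac{3 t^{3}}{4}} + 5 \log{\left(2 t^{2} + \frac{5}{3} \right)}}{2}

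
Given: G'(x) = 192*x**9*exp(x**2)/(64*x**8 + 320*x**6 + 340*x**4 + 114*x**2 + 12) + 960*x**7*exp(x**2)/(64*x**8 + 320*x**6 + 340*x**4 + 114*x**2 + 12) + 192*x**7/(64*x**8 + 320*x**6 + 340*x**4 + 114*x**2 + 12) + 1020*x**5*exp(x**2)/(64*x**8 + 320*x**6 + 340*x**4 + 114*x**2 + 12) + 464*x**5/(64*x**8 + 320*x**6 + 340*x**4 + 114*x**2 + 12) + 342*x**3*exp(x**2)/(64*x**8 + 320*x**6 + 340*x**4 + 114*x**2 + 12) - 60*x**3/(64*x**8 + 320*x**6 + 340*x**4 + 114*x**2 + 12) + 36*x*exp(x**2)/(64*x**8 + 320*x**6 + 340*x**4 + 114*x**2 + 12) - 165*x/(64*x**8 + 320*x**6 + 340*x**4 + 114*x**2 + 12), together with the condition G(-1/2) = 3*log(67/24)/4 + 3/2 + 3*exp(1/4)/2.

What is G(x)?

Integrate term by term and add the pieces.
A general antiderivative is 3*exp(x**2)/2 + 3*log(2*x**4/3 + 3*x**2 + 2)/4 + 1/(2*x**2 + 1/2) + C.
The condition gives C = 3*log(67/24)/4 + 3/2 + 3*exp(1/4)/2 - (3*log(67/24)/4 + 1 + 3*exp(1/4)/2) = 1/2.
So G(x) = (24*x**2*exp(x**2) + 12*x**2*log(2*x**4/3 + 3*x**2 + 2) + 8*x**2 + 6*exp(x**2) + 3*log(2*x**4/3 + 3*x**2 + 2) + 10)/(4*(4*x**2 + 1)).
Check: d/dx[(24*x**2*exp(x**2) + 12*x**2*log(2*x**4/3 + 3*x**2 + 2) + 8*x**2 + 6*exp(x**2) + 3*log(2*x**4/3 + 3*x**2 + 2) + 10)/(4*(4*x**2 + 1))] = (192*x**9*exp(x**2) + 960*x**7*exp(x**2) + 192*x**7 + 1020*x**5*exp(x**2) + 464*x**5 + 342*x**3*exp(x**2) - 60*x**3 + 36*x*exp(x**2) - 165*x)/(64*x**8 + 320*x**6 + 340*x**4 + 114*x**2 + 12), which equals G'(x).

G(x) = (24*x**2*exp(x**2) + 12*x**2*log(2*x**4/3 + 3*x**2 + 2) + 8*x**2 + 6*exp(x**2) + 3*log(2*x**4/3 + 3*x**2 + 2) + 10)/(4*(4*x**2 + 1))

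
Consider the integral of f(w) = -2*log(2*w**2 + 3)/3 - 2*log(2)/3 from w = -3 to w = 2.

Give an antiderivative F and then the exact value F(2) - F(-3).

Antiderivative: F(w) = -2*(w*log(4*w**2 + 6) - 2*w + sqrt(6)*atan(sqrt(6)*w/3))/3; value = -2*log(42) - 4*log(22)/3 - 2*sqrt(6)*atan(sqrt(6))/3 - 2*sqrt(6)*atan(2*sqrt(6)/3)/3 + 20/3

Since d/dw undoes antidifferentiation here, F'(w) = f(w) is required of F(w).
F(w) = -2*(w*log(4*w**2 + 6) - 2*w + sqrt(6)*atan(sqrt(6)*w/3))/3 is an antiderivative of f.
Check: d/dw[-2*(w*log(4*w**2 + 6) - 2*w + sqrt(6)*atan(sqrt(6)*w/3))/3] = -2*log(2*w**2 + 3)/3 - 2*log(2)/3 = f(w).
F(2) = -4*log(22)/3 - 2*sqrt(6)*atan(2*sqrt(6)/3)/3 + 8/3; F(-3) = -4 + 2*sqrt(6)*atan(sqrt(6))/3 + 2*log(42).
Integral = F(2) - F(-3) = -2*log(42) - 4*log(22)/3 - 2*sqrt(6)*atan(sqrt(6))/3 - 2*sqrt(6)*atan(2*sqrt(6)/3)/3 + 20/3.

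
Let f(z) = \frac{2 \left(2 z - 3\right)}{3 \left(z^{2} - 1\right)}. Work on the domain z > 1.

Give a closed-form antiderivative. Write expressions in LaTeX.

Factor the denominator (3 \left(z - 1\right) \left(z + 1\right)) and decompose: f = \frac{5}{3 \left(z + 1\right)} - \frac{1}{3 \left(z - 1\right)}; each piece integrates to a log, atan, or power term.
Check: d/dz[- \frac{\log{\left(z - 1 \right)}}{3} + \frac{5 \log{\left(z + 1 \right)}}{3}] = \frac{4 z - 6}{3 z^{2} - 3}, which equals f(z).

An antiderivative is F(z) = - \frac{\log{\left(z - 1 \right)}}{3} + \frac{5 \log{\left(z + 1 \right)}}{3}.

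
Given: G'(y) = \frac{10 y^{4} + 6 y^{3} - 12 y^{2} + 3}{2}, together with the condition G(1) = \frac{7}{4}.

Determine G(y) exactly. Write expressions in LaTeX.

Check a candidate G(y) by differentiating: d/dy[G] must match the given G'(y).
A general antiderivative is y^{5} + \frac{3 y^{4}}{4} - 2 y^{3} + \frac{3 y}{2} + C.
The condition gives C = \frac{7}{4} - (\frac{5}{4}) = \frac{1}{2}.
So G(y) = \frac{4 y^{5} + 3 y^{4} - 8 y^{3} + 6 y + 2}{4}.
Check: d/dy[\frac{4 y^{5} + 3 y^{4} - 8 y^{3} + 6 y + 2}{4}] = 5 y^{4} + 3 y^{3} - 6 y^{2} + \frac{3}{2}, which equals G'(y).

G(y) = \frac{4 y^{5} + 3 y^{4} - 8 y^{3} + 6 y + 2}{4}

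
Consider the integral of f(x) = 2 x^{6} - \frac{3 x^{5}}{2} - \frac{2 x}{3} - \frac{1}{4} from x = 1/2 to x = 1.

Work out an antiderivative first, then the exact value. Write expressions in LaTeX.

Antiderivative: F(x) = \frac{x \left(24 x^{6} - 21 x^{5} - 28 x - 21\right)}{84}; value = - \frac{605}{1792}

Integrate term by term and add the pieces.
F(x) = \frac{x \left(24 x^{6} - 21 x^{5} - 28 x - 21\right)}{84} is an antiderivative of f.
Check: d/dx[\frac{x \left(24 x^{6} - 21 x^{5} - 28 x - 21\right)}{84}] = 2 x^{6} - \frac{3 x^{5}}{2} - \frac{2 x}{3} - \frac{1}{4} = f(x).
F(1) = - \frac{23}{42}; F(1/2) = - \frac{1129}{5376}.
Integral = F(1) - F(1/2) = - \frac{605}{1792}.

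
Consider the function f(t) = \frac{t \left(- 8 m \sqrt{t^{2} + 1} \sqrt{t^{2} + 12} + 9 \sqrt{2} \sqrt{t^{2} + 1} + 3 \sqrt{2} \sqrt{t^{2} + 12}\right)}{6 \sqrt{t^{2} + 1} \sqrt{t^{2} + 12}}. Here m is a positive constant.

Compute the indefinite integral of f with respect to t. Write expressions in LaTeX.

F(t) = \frac{- 4 m t^{2} + 3 \sqrt{2} \sqrt{t^{2} + 1} + 9 \sqrt{2} \sqrt{t^{2} + 12}}{6} + C

A first test for any F(t): its t-derivative must equal f(t) identically.
Check: d/dt[\frac{- 4 m t^{2} + 3 \sqrt{2} \sqrt{t^{2} + 1} + 9 \sqrt{2} \sqrt{t^{2} + 12}}{6}] = \frac{- 8 m t \sqrt{t^{2} + 1} \sqrt{t^{2} + 12} + 9 \sqrt{2} t \sqrt{t^{2} + 1} + 3 \sqrt{2} t \sqrt{t^{2} + 12}}{6 \sqrt{t^{2} + 1} \sqrt{t^{2} + 12}}, which equals f(t).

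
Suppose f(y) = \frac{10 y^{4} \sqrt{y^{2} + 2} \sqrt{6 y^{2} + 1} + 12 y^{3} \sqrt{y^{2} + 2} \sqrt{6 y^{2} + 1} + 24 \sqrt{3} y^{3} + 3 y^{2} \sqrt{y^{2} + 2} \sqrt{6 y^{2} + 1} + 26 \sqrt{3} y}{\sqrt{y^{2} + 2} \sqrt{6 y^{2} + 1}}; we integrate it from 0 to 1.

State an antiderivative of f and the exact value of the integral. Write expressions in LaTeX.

Since d/dy undoes antidifferentiation here, F'(y) = f(y) is required of F(y).
F(y) = \frac{\sqrt{3} \left(2 \sqrt{3} y^{5} + 3 \sqrt{3} y^{4} + \sqrt{3} y^{3} + 6 \sqrt{y^{2} + 2} \sqrt{6 y^{2} + 1}\right)}{3} is an antiderivative of f.
Check: d/dy[\frac{\sqrt{3} \left(2 \sqrt{3} y^{5} + 3 \sqrt{3} y^{4} + \sqrt{3} y^{3} + 6 \sqrt{y^{2} + 2} \sqrt{6 y^{2} + 1}\right)}{3}] = \frac{10 y^{4} \sqrt{y^{2} + 2} \sqrt{6 y^{2} + 1} + 12 y^{3} \sqrt{y^{2} + 2} \sqrt{6 y^{2} + 1} + 24 \sqrt{3} y^{3} + 3 y^{2} \sqrt{y^{2} + 2} \sqrt{6 y^{2} + 1} + 26 \sqrt{3} y}{\sqrt{y^{2} + 2} \sqrt{6 y^{2} + 1}} = f(y).
F(1) = 6 + 6 \sqrt{7}; F(0) = 2 \sqrt{6}.
Integral = F(1) - F(0) = - 2 \sqrt{6} + 6 + 6 \sqrt{7}.

Antiderivative: F(y) = \frac{\sqrt{3} \left(2 \sqrt{3} y^{5} + 3 \sqrt{3} y^{4} + \sqrt{3} y^{3} + 6 \sqrt{y^{2} + 2} \sqrt{6 y^{2} + 1}\right)}{3}; value = - 2 \sqrt{6} + 6 + 6 \sqrt{7}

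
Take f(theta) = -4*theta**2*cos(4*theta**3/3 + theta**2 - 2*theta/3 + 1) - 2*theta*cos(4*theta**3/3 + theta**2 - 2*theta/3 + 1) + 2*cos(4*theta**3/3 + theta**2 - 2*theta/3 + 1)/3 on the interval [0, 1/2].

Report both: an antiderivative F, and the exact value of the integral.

Antiderivative: F(theta) = -sin(4*theta**3/3 + theta**2 - 2*theta/3 + 1); value = -sin(13/12) + sin(1)

f matches the chain-rule pattern g'(h)*h' with inner function h(theta) = 4*theta**3/3 + theta**2 - 2*theta/3 + 1; substituting u = h(theta) collapses the integral.
F(theta) = -sin(4*theta**3/3 + theta**2 - 2*theta/3 + 1) is an antiderivative of f.
Check: d/dtheta[-sin(4*theta**3/3 + theta**2 - 2*theta/3 + 1)] = -4*theta**2*cos(4*theta**3/3 + theta**2 - 2*theta/3 + 1) - 2*theta*cos(4*theta**3/3 + theta**2 - 2*theta/3 + 1) + 2*cos(4*theta**3/3 + theta**2 - 2*theta/3 + 1)/3 = f(theta).
F(1/2) = -sin(13/12); F(0) = -sin(1).
Integral = F(1/2) - F(0) = -sin(13/12) + sin(1).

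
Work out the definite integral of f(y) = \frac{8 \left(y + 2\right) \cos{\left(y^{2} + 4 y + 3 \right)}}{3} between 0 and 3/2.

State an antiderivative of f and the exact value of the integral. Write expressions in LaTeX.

The substitution u = y^{2} + 4 y + 3 works: f is exactly (dF/du)*(du/dy) for that inner function.
F(y) = \frac{4 \sin{\left(y^{2} + 4 y + 3 \right)}}{3} is an antiderivative of f.
Check: d/dy[\frac{4 \sin{\left(y^{2} + 4 y + 3 \right)}}{3}] = \frac{8 y \cos{\left(y^{2} + 4 y + 3 \right)}}{3} + \frac{16 \cos{\left(y^{2} + 4 y + 3 \right)}}{3}, which equals f(y).
F(3/2) = \frac{4 \sin{\left(\frac{45}{4} \right)}}{3}; F(0) = \frac{4 \sin{\left(3 \right)}}{3}.
Integral = F(3/2) - F(0) = \frac{4 \sin{\left(\frac{45}{4} \right)}}{3} - \frac{4 \sin{\left(3 \right)}}{3}.

Antiderivative: F(y) = \frac{4 \sin{\left(y^{2} + 4 y + 3 \right)}}{3}; value = \frac{4 \sin{\left(\frac{45}{4} \right)}}{3} - \frac{4 \sin{\left(3 \right)}}{3}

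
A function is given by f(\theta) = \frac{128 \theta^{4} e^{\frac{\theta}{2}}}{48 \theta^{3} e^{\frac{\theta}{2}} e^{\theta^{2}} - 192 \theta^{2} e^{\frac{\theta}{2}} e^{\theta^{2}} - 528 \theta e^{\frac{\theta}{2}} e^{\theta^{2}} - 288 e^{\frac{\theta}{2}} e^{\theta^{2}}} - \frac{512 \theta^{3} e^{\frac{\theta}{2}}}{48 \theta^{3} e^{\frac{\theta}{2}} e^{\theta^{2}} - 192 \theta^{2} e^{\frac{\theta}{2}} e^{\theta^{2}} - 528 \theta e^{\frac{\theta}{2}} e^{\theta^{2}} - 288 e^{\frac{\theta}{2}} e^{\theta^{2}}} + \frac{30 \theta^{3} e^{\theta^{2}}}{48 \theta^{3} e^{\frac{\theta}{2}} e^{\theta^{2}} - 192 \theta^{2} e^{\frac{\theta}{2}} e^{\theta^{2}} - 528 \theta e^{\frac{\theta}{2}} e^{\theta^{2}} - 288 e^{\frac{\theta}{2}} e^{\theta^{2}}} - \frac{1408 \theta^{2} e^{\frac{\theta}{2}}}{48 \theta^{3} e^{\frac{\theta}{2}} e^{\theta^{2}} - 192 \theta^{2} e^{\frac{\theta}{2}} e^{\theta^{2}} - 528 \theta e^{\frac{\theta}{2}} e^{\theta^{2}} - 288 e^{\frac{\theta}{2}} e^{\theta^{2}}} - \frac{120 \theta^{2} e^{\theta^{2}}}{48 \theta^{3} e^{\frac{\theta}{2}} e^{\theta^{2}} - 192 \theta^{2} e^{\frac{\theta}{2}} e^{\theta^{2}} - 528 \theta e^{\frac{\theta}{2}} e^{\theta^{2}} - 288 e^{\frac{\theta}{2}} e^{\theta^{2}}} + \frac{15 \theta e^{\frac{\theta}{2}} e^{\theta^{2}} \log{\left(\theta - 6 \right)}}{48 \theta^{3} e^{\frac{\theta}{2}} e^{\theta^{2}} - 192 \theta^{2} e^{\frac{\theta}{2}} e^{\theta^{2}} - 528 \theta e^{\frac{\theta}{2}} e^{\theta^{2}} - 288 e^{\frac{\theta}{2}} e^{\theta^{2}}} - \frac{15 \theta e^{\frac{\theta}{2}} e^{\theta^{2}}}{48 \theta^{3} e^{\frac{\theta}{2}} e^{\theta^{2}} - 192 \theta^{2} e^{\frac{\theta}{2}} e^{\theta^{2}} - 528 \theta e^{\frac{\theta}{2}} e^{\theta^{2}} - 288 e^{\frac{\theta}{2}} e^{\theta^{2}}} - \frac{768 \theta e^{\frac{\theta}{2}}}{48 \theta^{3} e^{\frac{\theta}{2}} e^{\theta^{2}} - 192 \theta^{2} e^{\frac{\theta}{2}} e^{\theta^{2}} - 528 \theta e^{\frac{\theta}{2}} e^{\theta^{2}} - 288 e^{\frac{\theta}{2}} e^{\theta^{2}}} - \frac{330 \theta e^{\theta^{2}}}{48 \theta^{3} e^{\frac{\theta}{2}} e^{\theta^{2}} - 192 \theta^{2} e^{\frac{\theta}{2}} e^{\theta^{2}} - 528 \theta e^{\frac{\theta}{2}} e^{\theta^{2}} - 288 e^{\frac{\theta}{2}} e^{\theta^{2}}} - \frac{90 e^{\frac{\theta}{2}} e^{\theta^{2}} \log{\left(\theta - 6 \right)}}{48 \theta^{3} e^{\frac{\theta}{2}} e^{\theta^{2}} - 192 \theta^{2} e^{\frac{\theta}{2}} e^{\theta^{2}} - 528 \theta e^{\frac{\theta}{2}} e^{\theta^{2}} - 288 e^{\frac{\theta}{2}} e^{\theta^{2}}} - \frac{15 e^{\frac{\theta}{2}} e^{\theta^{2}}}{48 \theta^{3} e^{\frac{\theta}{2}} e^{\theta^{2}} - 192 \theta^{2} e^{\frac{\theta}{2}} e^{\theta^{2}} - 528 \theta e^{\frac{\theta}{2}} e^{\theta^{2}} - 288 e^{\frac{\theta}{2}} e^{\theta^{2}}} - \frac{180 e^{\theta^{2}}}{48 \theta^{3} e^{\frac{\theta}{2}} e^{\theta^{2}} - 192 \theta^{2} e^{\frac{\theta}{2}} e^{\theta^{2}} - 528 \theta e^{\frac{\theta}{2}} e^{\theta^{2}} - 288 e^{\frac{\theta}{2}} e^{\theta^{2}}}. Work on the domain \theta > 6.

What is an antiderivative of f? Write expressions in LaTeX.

The integrand splits into summands that can be handled one at a time.
Check: d/d\theta[\frac{\left(- 64 \left(\theta + 1\right) e^{\frac{\theta}{2}} - 60 \left(\theta + 1\right) e^{\theta^{2}} - 15 e^{\frac{\theta}{2}} e^{\theta^{2}} \log{\left(\theta - 6 \right)}\right) e^{- \frac{\theta}{2}} e^{- \theta^{2}}}{48 \left(\theta + 1\right)}] = \frac{128 \theta^{4} e^{\frac{\theta}{2}} - 512 \theta^{3} e^{\frac{\theta}{2}} + 30 \theta^{3} e^{\theta^{2}} - 1408 \theta^{2} e^{\frac{\theta}{2}} - 120 \theta^{2} e^{\theta^{2}} + 15 \theta e^{\frac{\theta}{2}} e^{\theta^{2}} \log{\left(\theta - 6 \right)} - 15 \theta e^{\frac{\theta}{2}} e^{\theta^{2}} - 768 \theta e^{\frac{\theta}{2}} - 330 \theta e^{\theta^{2}} - 90 e^{\frac{\theta}{2}} e^{\theta^{2}} \log{\left(\theta - 6 \right)} - 15 e^{\frac{\theta}{2}} e^{\theta^{2}} - 180 e^{\theta^{2}}}{48 \theta^{3} e^{\frac{\theta}{2}} e^{\theta^{2}} - 192 \theta^{2} e^{\frac{\theta}{2}} e^{\theta^{2}} - 528 \theta e^{\frac{\theta}{2}} e^{\theta^{2}} - 288 e^{\frac{\theta}{2}} e^{\theta^{2}}}, which equals f(\theta).

An antiderivative is F(\theta) = \frac{\left(- 64 \left(\theta + 1\right) e^{\frac{\theta}{2}} - 60 \left(\theta + 1\right) e^{\theta^{2}} - 15 e^{\frac{\theta}{2}} e^{\theta^{2}} \log{\left(\theta - 6 \right)}\right) e^{- \frac{\theta}{2}} e^{- \theta^{2}}}{48 \left(\theta + 1\right)}.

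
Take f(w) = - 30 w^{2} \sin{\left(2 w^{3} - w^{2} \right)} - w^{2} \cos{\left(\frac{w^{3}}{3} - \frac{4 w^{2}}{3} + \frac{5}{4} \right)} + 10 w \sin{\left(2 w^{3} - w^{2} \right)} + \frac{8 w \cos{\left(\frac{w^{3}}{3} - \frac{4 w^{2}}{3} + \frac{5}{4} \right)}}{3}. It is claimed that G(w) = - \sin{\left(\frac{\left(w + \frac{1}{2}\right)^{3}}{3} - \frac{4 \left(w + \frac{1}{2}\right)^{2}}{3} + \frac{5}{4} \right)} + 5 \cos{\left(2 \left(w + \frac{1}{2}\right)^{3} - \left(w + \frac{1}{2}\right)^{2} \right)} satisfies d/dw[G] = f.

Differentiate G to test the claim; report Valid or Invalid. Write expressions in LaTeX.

d/dw[G] = - 30 w^{2} \sin{\left(2 w^{3} + 2 w^{2} + \frac{w}{2} \right)} - w^{2} \cos{\left(\frac{w^{3}}{3} - \frac{5 w^{2}}{6} - \frac{13 w}{12} + \frac{23}{24} \right)} - 20 w \sin{\left(2 w^{3} + 2 w^{2} + \frac{w}{2} \right)} + \frac{5 w \cos{\left(\frac{w^{3}}{3} - \frac{5 w^{2}}{6} - \frac{13 w}{12} + \frac{23}{24} \right)}}{3} - \frac{5 \sin{\left(2 w^{3} + 2 w^{2} + \frac{w}{2} \right)}}{2} + \frac{13 \cos{\left(\frac{w^{3}}{3} - \frac{5 w^{2}}{6} - \frac{13 w}{12} + \frac{23}{24} \right)}}{12}
d/dw[G] - f(w) = 30 w^{2} \sin{\left(2 w^{3} - w^{2} \right)} - 30 w^{2} \sin{\left(2 w^{3} + 2 w^{2} + \frac{w}{2} \right)} + w^{2} \cos{\left(\frac{w^{3}}{3} - \frac{4 w^{2}}{3} + \frac{5}{4} \right)} - w^{2} \cos{\left(\frac{w^{3}}{3} - \frac{5 w^{2}}{6} - \frac{13 w}{12} + \frac{23}{24} \right)} - 10 w \sin{\left(2 w^{3} - w^{2} \right)} - 20 w \sin{\left(2 w^{3} + 2 w^{2} + \frac{w}{2} \right)} - \frac{8 w \cos{\left(\frac{w^{3}}{3} - \frac{4 w^{2}}{3} + \frac{5}{4} \right)}}{3} + \frac{5 w \cos{\left(\frac{w^{3}}{3} - \frac{5 w^{2}}{6} - \frac{13 w}{12} + \frac{23}{24} \right)}}{3} - \frac{5 \sin{\left(2 w^{3} + 2 w^{2} + \frac{w}{2} \right)}}{2} + \frac{13 \cos{\left(\frac{w^{3}}{3} - \frac{5 w^{2}}{6} - \frac{13 w}{12} + \frac{23}{24} \right)}}{12} != 0.

Invalid: d/dw[G] - f = 30 w^{2} \sin{\left(2 w^{3} - w^{2} \right)} - 30 w^{2} \sin{\left(2 w^{3} + 2 w^{2} + \frac{w}{2} \right)} + w^{2} \cos{\left(\frac{w^{3}}{3} - \frac{4 w^{2}}{3} + \frac{5}{4} \right)} - w^{2} \cos{\left(\frac{w^{3}}{3} - \frac{5 w^{2}}{6} - \frac{13 w}{12} + \frac{23}{24} \right)} - 10 w \sin{\left(2 w^{3} - w^{2} \right)} - 20 w \sin{\left(2 w^{3} + 2 w^{2} + \frac{w}{2} \right)} - \frac{8 w \cos{\left(\frac{w^{3}}{3} - \frac{4 w^{2}}{3} + \frac{5}{4} \right)}}{3} + \frac{5 w \cos{\left(\frac{w^{3}}{3} - \frac{5 w^{2}}{6} - \frac{13 w}{12} + \frac{23}{24} \right)}}{3} - \frac{5 \sin{\left(2 w^{3} + 2 w^{2} + \frac{w}{2} \right)}}{2} + \frac{13 \cos{\left(\frac{w^{3}}{3} - \frac{5 w^{2}}{6} - \frac{13 w}{12} + \frac{23}{24} \right)}}{12}, which is not 0.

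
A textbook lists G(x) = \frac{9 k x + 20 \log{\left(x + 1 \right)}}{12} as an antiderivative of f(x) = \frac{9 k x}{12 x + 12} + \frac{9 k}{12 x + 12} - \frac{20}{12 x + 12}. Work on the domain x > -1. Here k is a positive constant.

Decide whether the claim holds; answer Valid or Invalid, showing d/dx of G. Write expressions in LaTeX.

Invalid: d/dx[G] - f = \frac{10}{3 x + 3}, which is not 0.

d/dx[G] = \frac{9 k x + 9 k + 20}{12 x + 12}
d/dx[G] - f(x) = \frac{10}{3 x + 3} != 0.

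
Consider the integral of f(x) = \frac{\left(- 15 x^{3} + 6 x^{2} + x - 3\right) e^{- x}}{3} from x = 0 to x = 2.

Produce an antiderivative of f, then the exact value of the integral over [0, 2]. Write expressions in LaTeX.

Antiderivative: F(x) = \frac{\left(15 x^{3} + 39 x^{2} + 77 x + 80\right) e^{- x}}{3}; value = - \frac{80}{3} + \frac{170}{e^{2}}

Recognize the product-rule pattern: f = u'v + uv' with u = 5 x^{3} + 13 x^{2} + \frac{77 x}{3} + \frac{80}{3}, v = e^{- x}, so integration by parts undoes it.
F(x) = \frac{\left(15 x^{3} + 39 x^{2} + 77 x + 80\right) e^{- x}}{3} is an antiderivative of f.
Check: d/dx[\frac{\left(15 x^{3} + 39 x^{2} + 77 x + 80\right) e^{- x}}{3}] = \frac{\left(- 15 x^{3} + 6 x^{2} + x - 3\right) e^{- x}}{3} = f(x).
F(2) = \frac{170}{e^{2}}; F(0) = \frac{80}{3}.
Integral = F(2) - F(0) = - \frac{80}{3} + \frac{170}{e^{2}}.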